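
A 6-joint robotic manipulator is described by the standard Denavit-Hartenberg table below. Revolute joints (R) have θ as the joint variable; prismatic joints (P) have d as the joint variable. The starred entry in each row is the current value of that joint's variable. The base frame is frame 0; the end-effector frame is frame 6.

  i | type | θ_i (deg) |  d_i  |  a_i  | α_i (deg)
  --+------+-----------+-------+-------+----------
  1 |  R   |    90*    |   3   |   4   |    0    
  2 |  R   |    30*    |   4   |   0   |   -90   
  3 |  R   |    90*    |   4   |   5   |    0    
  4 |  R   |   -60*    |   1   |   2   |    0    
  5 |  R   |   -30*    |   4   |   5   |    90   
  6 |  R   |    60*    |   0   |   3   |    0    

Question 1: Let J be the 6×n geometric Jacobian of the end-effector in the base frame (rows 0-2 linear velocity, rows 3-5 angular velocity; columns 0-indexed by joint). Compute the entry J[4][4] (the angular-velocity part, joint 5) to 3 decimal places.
axis z_4 = (-0.8660,-0.5000,0.0000); lever o_n−o_4 = (-8.9641,2.3301,-0.0000)
cross product → J_v[:, 4] = (0.0000,-0.0000,-6.5000)
J_ω[:, 4] = z_4
entry J[4][4] = -0.5000

-0.500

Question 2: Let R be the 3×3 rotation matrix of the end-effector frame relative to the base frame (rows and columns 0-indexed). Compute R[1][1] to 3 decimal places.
-1.000

End-effector y-axis (col 1 of R) = (-0.0000,-1.0000,0.0000)
R[1][1] = -1.0000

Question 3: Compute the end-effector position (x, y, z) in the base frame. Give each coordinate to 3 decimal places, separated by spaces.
after link 1: o_1 = (0.0000, 4.0000, 3.0000)
after link 2: o_2 = (0.0000, 4.0000, 7.0000)
after link 3: o_3 = (-3.4641, 2.0000, 2.0000)
after link 4: o_4 = (-5.1962, 3.0000, 1.0000)
after link 5: o_5 = (-11.1603, 5.3301, 1.0000)
after link 6: o_6 = (-14.1603, 5.3301, 1.0000)

-14.160 5.330 1.000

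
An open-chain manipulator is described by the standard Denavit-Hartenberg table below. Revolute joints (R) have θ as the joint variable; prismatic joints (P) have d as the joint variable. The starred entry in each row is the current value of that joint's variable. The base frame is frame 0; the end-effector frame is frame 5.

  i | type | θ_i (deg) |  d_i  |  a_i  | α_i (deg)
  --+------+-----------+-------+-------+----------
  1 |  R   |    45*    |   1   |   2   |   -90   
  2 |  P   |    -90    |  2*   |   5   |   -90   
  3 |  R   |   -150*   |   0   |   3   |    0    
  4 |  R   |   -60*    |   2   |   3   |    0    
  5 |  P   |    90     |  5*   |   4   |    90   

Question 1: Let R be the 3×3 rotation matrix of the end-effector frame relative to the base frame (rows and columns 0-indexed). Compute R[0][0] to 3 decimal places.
End-effector x-axis (col 0 of R) = (-0.6124,0.6124,-0.5000)
R[0][0] = -0.6124

-0.612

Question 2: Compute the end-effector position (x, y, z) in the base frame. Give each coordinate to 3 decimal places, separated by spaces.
after link 1: o_1 = (1.4142, 1.4142, 1.0000)
after link 2: o_2 = (0.0000, 2.8284, 6.0000)
after link 3: o_3 = (-1.0607, 3.8891, 3.4019)
after link 4: o_4 = (1.4142, 4.2426, 0.8038)
after link 5: o_5 = (2.5003, 10.2277, -1.1962)

2.500 10.228 -1.196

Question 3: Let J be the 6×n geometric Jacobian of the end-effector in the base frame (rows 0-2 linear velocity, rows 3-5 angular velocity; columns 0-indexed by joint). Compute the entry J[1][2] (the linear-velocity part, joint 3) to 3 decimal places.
5.088

axis z_2 = (0.7071,0.7071,-0.0000); lever o_n−o_2 = (2.5003,7.3992,-7.1962)
cross product → J_v[:, 2] = (-5.0884,5.0884,3.4641)
J_ω[:, 2] = z_2
entry J[1][2] = 5.0884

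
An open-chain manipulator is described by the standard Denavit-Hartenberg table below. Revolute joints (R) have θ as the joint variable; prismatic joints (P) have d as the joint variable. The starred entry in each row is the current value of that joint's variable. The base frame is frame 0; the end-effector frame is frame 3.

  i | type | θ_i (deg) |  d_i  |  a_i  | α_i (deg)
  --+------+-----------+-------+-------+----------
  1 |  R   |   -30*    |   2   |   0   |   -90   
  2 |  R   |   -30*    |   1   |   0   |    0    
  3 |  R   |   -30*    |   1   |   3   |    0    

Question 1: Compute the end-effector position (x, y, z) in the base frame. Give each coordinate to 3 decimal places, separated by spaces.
2.299 0.982 4.598

after link 1: o_1 = (0.0000, 0.0000, 2.0000)
after link 2: o_2 = (0.5000, 0.8660, 2.0000)
after link 3: o_3 = (2.2990, 0.9821, 4.5981)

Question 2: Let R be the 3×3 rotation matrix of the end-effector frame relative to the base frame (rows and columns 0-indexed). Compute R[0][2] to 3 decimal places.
End-effector z-axis (col 2 of R) = (0.5000,0.8660,0.0000)
R[0][2] = 0.5000

0.500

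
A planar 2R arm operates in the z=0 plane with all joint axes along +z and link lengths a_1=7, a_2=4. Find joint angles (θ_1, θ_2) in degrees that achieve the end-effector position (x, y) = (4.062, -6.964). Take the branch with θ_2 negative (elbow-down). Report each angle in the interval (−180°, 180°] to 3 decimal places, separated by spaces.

-30.000 -90.003

cos θ_2 = (64.9971−7²−4²)/(2·7·4) = -0.0001; θ_2 = -90.0029° (elbow-down)
β = atan2(-6.9640,4.0620) = -59.7456°; ψ = atan2(-4.0000,6.9998) = -29.7456°
θ_1 = β − ψ = -30.0000°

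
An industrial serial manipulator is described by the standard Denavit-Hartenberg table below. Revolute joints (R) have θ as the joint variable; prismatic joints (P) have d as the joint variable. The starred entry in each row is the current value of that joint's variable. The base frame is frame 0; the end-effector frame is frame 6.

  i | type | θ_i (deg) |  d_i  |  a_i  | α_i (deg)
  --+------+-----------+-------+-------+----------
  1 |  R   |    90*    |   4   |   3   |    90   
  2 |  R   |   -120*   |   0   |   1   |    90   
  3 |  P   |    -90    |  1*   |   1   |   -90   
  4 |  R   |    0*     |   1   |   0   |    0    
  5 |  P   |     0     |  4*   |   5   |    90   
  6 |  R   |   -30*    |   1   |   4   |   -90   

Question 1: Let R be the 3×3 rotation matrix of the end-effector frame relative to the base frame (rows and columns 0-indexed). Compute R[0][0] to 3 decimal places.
End-effector x-axis (col 0 of R) = (-0.8660,0.2500,0.4330)
R[0][0] = -0.8660

-0.866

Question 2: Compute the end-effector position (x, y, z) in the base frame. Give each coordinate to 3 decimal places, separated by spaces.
-9.464 -0.732 1.536

after link 1: o_1 = (0.0000, 3.0000, 4.0000)
after link 2: o_2 = (0.0000, 2.5000, 3.1340)
after link 3: o_3 = (-1.0000, 1.6340, 3.6340)
after link 4: o_4 = (-1.0000, 1.1340, 2.7679)
after link 5: o_5 = (-6.0000, -0.8660, -0.6962)
after link 6: o_6 = (-9.4641, -0.7321, 1.5359)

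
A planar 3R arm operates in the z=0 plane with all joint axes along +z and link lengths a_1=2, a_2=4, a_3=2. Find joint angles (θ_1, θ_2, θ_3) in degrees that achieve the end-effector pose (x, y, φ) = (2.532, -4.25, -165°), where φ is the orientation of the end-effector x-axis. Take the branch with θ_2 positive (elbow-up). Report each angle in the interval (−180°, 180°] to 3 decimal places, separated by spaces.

wrist centre = target − a_3·(cos φ, sin φ) = (4.4639, -3.7324)
cos θ_2 = (33.8565−2²−4²)/(2·2·4) = 0.8660; θ_2 = 29.9994° (elbow-up)
β = atan2(-3.7324,4.4639) = -39.9000°; ψ = atan2(2.0000,5.4641) = 20.1035°
θ_1 = β − ψ = -60.0035°
θ_3 = φ − θ_1 − θ_2 = -134.9959° (wrapped to (-180°,180°])

-60.003 29.999 -134.996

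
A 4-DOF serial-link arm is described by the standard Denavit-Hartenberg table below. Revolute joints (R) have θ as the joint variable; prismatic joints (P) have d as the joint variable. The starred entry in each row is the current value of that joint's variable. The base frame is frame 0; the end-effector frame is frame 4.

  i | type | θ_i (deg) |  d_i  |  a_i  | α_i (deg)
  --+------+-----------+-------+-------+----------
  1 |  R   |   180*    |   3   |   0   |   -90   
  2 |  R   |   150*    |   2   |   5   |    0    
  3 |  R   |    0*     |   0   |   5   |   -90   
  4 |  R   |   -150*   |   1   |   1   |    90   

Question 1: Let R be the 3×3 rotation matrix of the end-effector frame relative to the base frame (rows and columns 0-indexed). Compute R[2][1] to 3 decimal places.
0.866

End-effector y-axis (col 1 of R) = (0.5000,-0.0000,0.8660)
R[2][1] = 0.8660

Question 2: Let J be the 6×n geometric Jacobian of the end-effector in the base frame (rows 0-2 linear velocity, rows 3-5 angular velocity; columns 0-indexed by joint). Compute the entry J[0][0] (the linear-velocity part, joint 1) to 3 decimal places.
axis z_0 = ẑ; lever o_n−o_0 = (8.4103,-2.5000,-0.7010)
cross product → J_v[:, 0] = (2.5000,8.4103,-0.0000)
J_ω[:, 0] = z_0
entry J[0][0] = 2.5000

2.500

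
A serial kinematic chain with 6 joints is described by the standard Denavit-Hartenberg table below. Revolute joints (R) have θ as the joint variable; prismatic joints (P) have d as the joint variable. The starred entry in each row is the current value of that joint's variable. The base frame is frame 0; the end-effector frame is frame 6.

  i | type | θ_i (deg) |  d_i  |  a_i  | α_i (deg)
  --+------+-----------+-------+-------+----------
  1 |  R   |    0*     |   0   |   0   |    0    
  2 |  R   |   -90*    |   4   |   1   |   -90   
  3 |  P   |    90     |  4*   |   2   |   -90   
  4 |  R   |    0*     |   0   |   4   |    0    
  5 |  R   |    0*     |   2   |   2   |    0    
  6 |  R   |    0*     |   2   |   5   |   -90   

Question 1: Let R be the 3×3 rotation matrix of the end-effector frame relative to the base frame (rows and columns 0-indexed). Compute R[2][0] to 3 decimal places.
-1.000

End-effector x-axis (col 0 of R) = (0.0000,-0.0000,-1.0000)
R[2][0] = -1.0000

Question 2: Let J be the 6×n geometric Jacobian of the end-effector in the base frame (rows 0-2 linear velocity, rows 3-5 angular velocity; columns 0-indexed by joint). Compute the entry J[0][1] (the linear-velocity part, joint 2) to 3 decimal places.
axis z_1 = (0.0000,0.0000,1.0000); lever o_n−o_1 = (4.0000,3.0000,-9.0000)
cross product → J_v[:, 1] = (-3.0000,4.0000,0.0000)
J_ω[:, 1] = z_1
entry J[0][1] = -3.0000

-3.000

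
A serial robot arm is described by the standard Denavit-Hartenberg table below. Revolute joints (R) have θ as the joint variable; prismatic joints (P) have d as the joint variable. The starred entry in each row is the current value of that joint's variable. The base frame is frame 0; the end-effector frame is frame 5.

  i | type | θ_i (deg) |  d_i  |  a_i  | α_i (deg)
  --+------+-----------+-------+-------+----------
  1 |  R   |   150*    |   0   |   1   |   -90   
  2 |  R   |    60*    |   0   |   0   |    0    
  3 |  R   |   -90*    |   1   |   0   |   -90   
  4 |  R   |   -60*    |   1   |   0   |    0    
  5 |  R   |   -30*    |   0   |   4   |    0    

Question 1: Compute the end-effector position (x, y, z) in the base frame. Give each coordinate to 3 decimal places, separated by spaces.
after link 1: o_1 = (-0.8660, 0.5000, 0.0000)
after link 2: o_2 = (-0.8660, 0.5000, 0.0000)
after link 3: o_3 = (-1.3660, -0.3660, 0.0000)
after link 4: o_4 = (-1.7990, -0.1160, -0.8660)
after link 5: o_5 = (-3.7990, -3.5801, -0.8660)

-3.799 -3.580 -0.866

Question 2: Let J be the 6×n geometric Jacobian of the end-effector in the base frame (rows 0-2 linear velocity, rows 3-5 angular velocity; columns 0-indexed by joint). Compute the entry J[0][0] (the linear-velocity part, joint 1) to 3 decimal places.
3.580

axis z_0 = ẑ; lever o_n−o_0 = (-3.7990,-3.5801,-0.8660)
cross product → J_v[:, 0] = (3.5801,-3.7990,0.0000)
J_ω[:, 0] = z_0
entry J[0][0] = 3.5801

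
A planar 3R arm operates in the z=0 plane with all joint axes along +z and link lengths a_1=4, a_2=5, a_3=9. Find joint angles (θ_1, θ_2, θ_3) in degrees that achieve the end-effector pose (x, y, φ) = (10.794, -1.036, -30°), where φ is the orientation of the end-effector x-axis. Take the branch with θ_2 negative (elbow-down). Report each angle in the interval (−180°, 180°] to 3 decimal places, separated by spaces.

wrist centre = target − a_3·(cos φ, sin φ) = (2.9998, 3.4640)
cos θ_2 = (20.9979−4²−5²)/(2·4·5) = -0.5001; θ_2 = -120.0034° (elbow-down)
β = atan2(3.4640,2.9998) = 49.1079°; ψ = atan2(-4.3300,1.4997) = -70.8958°
θ_1 = β − ψ = 120.0038°
θ_3 = φ − θ_1 − θ_2 = -30.0003° (wrapped to (-180°,180°])

120.004 -120.003 -30.000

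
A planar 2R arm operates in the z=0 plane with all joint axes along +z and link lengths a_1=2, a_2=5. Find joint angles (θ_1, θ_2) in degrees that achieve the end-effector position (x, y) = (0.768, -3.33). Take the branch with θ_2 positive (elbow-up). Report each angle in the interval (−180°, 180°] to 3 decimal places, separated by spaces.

149.995 150.004

cos θ_2 = (11.6787−2²−5²)/(2·2·5) = -0.8661; θ_2 = 150.0044° (elbow-up)
β = atan2(-3.3300,0.7680) = -77.0129°; ψ = atan2(2.4997,-2.3303) = 132.9919°
θ_1 = β − ψ = -210.0048°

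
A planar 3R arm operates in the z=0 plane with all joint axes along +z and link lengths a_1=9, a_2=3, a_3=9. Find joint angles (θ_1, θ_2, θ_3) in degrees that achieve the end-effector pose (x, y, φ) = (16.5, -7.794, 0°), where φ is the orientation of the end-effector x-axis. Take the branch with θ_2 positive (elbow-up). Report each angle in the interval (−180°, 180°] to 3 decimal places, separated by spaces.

-60.000 60.004 -0.004

wrist centre = target − a_3·(cos φ, sin φ) = (7.5000, -7.7940)
cos θ_2 = (116.9964−9²−3²)/(2·9·3) = 0.4999; θ_2 = 60.0044° (elbow-up)
β = atan2(-7.7940,7.5000) = -46.1013°; ψ = atan2(2.5982,10.4998) = 13.8987°
θ_1 = β − ψ = -60.0000°
θ_3 = φ − θ_1 − θ_2 = -0.0044° (wrapped to (-180°,180°])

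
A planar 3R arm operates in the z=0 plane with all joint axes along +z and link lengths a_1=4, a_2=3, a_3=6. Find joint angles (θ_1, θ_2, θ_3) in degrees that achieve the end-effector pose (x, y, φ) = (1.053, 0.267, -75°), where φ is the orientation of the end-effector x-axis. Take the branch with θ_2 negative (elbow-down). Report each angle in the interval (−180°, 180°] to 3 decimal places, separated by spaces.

119.994 -59.988 -135.006

wrist centre = target − a_3·(cos φ, sin φ) = (-0.4999, 6.0626)
cos θ_2 = (37.0045−4²−3²)/(2·4·3) = 0.5002; θ_2 = -59.9876° (elbow-down)
β = atan2(6.0626,-0.4999) = 94.7139°; ψ = atan2(-2.5978,5.5006) = -25.2800°
θ_1 = β − ψ = 119.9939°
θ_3 = φ − θ_1 − θ_2 = -135.0063° (wrapped to (-180°,180°])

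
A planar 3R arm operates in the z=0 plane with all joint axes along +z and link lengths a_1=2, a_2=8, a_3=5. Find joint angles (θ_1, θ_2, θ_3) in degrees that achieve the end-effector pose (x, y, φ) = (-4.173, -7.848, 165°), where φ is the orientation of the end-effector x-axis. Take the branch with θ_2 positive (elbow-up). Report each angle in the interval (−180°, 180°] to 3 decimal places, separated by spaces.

-134.982 59.981 -119.999

wrist centre = target − a_3·(cos φ, sin φ) = (0.6566, -9.1421)
cos θ_2 = (84.0091−2²−8²)/(2·2·8) = 0.5003; θ_2 = 59.9813° (elbow-up)
β = atan2(-9.1421,0.6566) = -85.8918°; ψ = atan2(6.9269,6.0023) = 49.0905°
θ_1 = β − ψ = -134.9823°
θ_3 = φ − θ_1 − θ_2 = -119.9989° (wrapped to (-180°,180°])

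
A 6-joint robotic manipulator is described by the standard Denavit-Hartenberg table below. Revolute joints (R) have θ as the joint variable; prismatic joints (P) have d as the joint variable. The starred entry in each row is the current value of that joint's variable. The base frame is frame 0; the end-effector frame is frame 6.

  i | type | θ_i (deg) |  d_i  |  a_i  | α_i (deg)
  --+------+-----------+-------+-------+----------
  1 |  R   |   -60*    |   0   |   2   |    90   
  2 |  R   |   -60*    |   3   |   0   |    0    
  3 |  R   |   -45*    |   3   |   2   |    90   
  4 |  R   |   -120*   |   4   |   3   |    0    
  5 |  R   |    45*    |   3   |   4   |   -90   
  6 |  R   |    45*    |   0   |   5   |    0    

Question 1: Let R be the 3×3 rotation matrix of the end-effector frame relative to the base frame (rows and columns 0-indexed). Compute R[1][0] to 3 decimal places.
End-effector x-axis (col 0 of R) = (0.9093,-0.2090,-0.3598)
R[1][0] = -0.2090

-0.209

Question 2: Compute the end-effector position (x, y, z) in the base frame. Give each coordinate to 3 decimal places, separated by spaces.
after link 1: o_1 = (1.0000, -1.7321, 0.0000)
after link 2: o_2 = (-1.5981, -3.2321, 0.0000)
after link 3: o_3 = (-4.4550, -4.2838, -1.9319)
after link 4: o_4 = (-3.9427, 0.0251, 0.5523)
after link 5: o_5 = (-2.1795, 4.6986, 0.3288)
after link 6: o_6 = (2.3671, 3.6537, -1.4702)

2.367 3.654 -1.470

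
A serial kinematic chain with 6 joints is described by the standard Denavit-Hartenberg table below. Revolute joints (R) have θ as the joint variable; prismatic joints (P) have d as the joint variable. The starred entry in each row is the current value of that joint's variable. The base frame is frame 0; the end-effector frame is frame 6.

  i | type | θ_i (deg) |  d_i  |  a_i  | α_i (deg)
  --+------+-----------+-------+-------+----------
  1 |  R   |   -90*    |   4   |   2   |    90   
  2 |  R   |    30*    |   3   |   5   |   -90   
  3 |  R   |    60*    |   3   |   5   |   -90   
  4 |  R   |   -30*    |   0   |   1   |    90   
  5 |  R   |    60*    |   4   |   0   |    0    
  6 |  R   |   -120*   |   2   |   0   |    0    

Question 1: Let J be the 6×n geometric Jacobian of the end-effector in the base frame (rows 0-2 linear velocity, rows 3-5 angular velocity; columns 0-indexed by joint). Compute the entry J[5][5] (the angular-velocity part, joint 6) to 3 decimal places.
0.625

axis z_5 = (-0.4330,0.6495,0.6250); lever o_n−o_5 = (-0.8660,1.2990,1.2500)
cross product → J_v[:, 5] = (-0.0000,-0.0000,0.0000)
J_ω[:, 5] = z_5
entry J[5][5] = 0.6250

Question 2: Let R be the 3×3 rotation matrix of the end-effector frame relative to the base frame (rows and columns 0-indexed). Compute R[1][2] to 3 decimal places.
End-effector z-axis (col 2 of R) = (-0.4330,0.6495,0.6250)
R[1][2] = 0.6495

0.650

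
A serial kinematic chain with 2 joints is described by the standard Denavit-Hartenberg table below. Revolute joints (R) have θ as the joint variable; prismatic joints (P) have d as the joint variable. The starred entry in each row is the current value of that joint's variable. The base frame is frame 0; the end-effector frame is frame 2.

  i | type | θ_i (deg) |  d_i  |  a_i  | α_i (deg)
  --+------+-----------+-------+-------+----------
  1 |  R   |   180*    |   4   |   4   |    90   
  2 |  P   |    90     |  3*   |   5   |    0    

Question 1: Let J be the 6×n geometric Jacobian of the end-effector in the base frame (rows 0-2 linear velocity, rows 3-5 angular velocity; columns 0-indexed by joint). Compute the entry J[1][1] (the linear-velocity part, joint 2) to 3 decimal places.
prismatic axis z_1 = (0.0000,1.0000,0.0000)
J_v[:, 1] = z_1; J_ω[:, 1] = (0,0,0)
entry J[1][1] = 1.0000

1.000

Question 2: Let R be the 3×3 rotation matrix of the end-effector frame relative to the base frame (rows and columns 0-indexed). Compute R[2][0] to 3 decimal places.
End-effector x-axis (col 0 of R) = (-0.0000,-0.0000,1.0000)
R[2][0] = 1.0000

1.000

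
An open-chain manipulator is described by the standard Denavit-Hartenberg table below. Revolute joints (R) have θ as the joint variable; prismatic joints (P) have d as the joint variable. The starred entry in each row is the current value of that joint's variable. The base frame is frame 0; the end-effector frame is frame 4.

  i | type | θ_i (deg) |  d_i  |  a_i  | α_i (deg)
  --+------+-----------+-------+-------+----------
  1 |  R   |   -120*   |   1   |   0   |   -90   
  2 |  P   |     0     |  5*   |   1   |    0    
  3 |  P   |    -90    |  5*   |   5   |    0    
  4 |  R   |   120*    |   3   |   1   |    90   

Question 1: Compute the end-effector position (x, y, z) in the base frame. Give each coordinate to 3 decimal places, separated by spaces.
10.325 -8.116 5.500

after link 1: o_1 = (0.0000, 0.0000, 1.0000)
after link 2: o_2 = (3.8301, -3.3660, 1.0000)
after link 3: o_3 = (8.1603, -5.8660, 6.0000)
after link 4: o_4 = (10.3253, -8.1160, 5.5000)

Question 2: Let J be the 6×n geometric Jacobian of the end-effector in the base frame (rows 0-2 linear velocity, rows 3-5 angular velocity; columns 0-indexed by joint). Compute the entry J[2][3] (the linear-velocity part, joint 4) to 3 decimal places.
axis z_3 = (0.8660,-0.5000,0.0000); lever o_n−o_3 = (2.1651,-2.2500,-0.5000)
cross product → J_v[:, 3] = (0.2500,0.4330,-0.8660)
J_ω[:, 3] = z_3
entry J[2][3] = -0.8660

-0.866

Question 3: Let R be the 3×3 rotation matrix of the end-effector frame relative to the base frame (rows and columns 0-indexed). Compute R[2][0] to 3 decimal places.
End-effector x-axis (col 0 of R) = (-0.4330,-0.7500,-0.5000)
R[2][0] = -0.5000

-0.500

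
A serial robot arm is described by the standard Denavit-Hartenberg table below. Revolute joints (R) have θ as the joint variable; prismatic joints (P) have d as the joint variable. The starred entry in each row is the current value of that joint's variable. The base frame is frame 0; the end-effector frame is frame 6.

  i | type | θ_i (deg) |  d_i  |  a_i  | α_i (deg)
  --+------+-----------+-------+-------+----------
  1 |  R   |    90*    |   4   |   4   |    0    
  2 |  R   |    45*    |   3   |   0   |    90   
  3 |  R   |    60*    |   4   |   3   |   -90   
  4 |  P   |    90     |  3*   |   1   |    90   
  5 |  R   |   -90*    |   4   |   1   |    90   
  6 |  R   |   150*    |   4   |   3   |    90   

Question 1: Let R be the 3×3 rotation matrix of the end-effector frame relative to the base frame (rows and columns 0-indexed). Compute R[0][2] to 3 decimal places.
-0.612

End-effector z-axis (col 2 of R) = (-0.6124,0.6124,0.5000)
R[0][2] = -0.6124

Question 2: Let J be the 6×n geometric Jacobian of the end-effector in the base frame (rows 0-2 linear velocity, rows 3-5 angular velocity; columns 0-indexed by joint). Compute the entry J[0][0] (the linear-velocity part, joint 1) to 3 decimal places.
axis z_0 = ẑ; lever o_n−o_0 = (4.7603,9.1392,16.6603)
cross product → J_v[:, 0] = (-9.1392,4.7603,0.0000)
J_ω[:, 0] = z_0
entry J[0][0] = -9.1392

-9.139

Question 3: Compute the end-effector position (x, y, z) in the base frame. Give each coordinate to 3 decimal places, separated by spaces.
4.760 9.139 16.660

after link 1: o_1 = (0.0000, 4.0000, 4.0000)
after link 2: o_2 = (0.0000, 4.0000, 7.0000)
after link 3: o_3 = (1.7678, 7.8891, 9.5981)
after link 4: o_4 = (2.8978, 5.3449, 11.0981)
after link 5: o_5 = (0.8712, 7.3714, 14.0622)
after link 6: o_6 = (4.7603, 9.1392, 16.6603)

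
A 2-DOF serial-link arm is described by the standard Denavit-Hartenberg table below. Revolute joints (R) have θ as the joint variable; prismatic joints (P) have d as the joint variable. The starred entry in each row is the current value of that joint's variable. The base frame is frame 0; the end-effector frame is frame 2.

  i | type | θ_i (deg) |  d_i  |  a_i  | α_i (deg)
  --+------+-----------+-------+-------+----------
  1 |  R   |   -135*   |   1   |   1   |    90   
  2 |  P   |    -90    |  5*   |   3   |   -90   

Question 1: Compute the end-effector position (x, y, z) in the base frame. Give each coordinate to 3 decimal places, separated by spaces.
after link 1: o_1 = (-0.7071, -0.7071, 1.0000)
after link 2: o_2 = (-4.2426, 2.8284, -2.0000)

-4.243 2.828 -2.000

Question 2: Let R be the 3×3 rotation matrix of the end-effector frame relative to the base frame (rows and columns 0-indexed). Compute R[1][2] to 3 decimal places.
-0.707

End-effector z-axis (col 2 of R) = (-0.7071,-0.7071,0.0000)
R[1][2] = -0.7071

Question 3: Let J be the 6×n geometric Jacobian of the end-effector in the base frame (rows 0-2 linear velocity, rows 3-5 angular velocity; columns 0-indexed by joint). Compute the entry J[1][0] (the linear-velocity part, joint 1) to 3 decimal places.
axis z_0 = ẑ; lever o_n−o_0 = (-4.2426,2.8284,-2.0000)
cross product → J_v[:, 0] = (-2.8284,-4.2426,0.0000)
J_ω[:, 0] = z_0
entry J[1][0] = -4.2426

-4.243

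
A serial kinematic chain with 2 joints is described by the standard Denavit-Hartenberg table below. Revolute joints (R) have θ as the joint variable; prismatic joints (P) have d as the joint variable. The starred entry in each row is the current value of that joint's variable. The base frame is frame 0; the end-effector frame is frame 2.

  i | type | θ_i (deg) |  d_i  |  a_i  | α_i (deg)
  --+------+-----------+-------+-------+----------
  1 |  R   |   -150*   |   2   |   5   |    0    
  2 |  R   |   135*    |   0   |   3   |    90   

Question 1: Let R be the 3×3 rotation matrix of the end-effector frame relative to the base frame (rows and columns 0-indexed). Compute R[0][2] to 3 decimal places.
End-effector z-axis (col 2 of R) = (-0.2588,-0.9659,0.0000)
R[0][2] = -0.2588

-0.259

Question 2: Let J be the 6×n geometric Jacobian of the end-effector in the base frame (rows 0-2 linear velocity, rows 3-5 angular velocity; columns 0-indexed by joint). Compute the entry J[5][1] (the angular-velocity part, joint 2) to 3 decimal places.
axis z_1 = (0.0000,0.0000,1.0000); lever o_n−o_1 = (2.8978,-0.7765,0.0000)
cross product → J_v[:, 1] = (0.7765,2.8978,-0.0000)
J_ω[:, 1] = z_1
entry J[5][1] = 1.0000

1.000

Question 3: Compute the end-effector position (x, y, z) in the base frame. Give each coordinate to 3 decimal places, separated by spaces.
-1.432 -3.276 2.000

after link 1: o_1 = (-4.3301, -2.5000, 2.0000)
after link 2: o_2 = (-1.4323, -3.2765, 2.0000)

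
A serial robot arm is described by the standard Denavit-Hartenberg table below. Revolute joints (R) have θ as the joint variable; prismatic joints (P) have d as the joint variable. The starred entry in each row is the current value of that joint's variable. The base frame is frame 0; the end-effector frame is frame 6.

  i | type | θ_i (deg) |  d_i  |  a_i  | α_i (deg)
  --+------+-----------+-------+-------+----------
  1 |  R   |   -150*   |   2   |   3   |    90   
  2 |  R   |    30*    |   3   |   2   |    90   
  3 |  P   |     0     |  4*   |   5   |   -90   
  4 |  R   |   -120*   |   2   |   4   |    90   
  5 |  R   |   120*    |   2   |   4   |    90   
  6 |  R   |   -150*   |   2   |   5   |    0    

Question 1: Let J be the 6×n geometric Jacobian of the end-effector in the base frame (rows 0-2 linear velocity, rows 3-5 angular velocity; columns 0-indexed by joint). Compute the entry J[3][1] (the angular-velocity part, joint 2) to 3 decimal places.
axis z_1 = (-0.5000,0.8660,0.0000); lever o_n−o_1 = (-10.2721,0.6675,-5.8612)
cross product → J_v[:, 1] = (-5.0760,-2.9306,8.5622)
J_ω[:, 1] = z_1
entry J[3][1] = -0.5000

-0.500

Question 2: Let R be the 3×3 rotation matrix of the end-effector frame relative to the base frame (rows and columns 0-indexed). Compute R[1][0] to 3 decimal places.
-0.900

End-effector x-axis (col 0 of R) = (-0.0580,-0.8995,-0.4330)
R[1][0] = -0.8995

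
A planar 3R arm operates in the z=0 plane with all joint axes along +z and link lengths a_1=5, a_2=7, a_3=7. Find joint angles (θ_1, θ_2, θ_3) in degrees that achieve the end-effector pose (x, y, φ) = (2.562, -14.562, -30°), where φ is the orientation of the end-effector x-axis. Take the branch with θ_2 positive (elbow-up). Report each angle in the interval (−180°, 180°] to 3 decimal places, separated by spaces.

-125.118 30.004 65.113

wrist centre = target − a_3·(cos φ, sin φ) = (-3.5002, -11.0620)
cos θ_2 = (134.6191−5²−7²)/(2·5·7) = 0.8660; θ_2 = 30.0044° (elbow-up)
β = atan2(-11.0620,-3.5002) = -107.5581°; ψ = atan2(3.5005,11.0619) = 17.5596°
θ_1 = β − ψ = -125.1178°
θ_3 = φ − θ_1 − θ_2 = 65.1133° (wrapped to (-180°,180°])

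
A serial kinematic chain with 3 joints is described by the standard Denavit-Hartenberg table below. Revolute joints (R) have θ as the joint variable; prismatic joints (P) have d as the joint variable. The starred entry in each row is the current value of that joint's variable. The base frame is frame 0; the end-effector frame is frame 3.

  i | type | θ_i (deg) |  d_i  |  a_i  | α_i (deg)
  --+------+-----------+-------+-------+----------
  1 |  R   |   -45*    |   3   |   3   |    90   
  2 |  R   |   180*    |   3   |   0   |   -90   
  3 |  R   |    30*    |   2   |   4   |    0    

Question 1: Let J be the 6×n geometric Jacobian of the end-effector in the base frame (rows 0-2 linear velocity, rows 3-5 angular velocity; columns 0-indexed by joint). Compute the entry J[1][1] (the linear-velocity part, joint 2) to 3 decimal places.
-1.414

axis z_1 = (-0.7071,-0.7071,0.0000); lever o_n−o_1 = (-3.1566,1.7424,-2.0000)
cross product → J_v[:, 1] = (1.4142,-1.4142,-3.4641)
J_ω[:, 1] = z_1
entry J[1][1] = -1.4142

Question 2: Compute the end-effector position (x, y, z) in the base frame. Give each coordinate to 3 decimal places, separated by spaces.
after link 1: o_1 = (2.1213, -2.1213, 3.0000)
after link 2: o_2 = (0.0000, -4.2426, 3.0000)
after link 3: o_3 = (-1.0353, -0.3789, 1.0000)

-1.035 -0.379 1.000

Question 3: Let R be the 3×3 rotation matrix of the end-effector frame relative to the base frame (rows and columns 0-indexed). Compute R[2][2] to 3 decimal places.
End-effector z-axis (col 2 of R) = (-0.0000,-0.0000,-1.0000)
R[2][2] = -1.0000

-1.000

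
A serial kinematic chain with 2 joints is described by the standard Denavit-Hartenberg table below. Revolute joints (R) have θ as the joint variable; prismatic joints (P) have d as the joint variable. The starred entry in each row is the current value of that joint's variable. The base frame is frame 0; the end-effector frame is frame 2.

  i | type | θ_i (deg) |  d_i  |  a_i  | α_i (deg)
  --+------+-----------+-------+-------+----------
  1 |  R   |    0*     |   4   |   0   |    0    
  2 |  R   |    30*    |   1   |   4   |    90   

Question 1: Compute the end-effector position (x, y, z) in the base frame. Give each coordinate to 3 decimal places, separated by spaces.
3.464 2.000 5.000

after link 1: o_1 = (0.0000, 0.0000, 4.0000)
after link 2: o_2 = (3.4641, 2.0000, 5.0000)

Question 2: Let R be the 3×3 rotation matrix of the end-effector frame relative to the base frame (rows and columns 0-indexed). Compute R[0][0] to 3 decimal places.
End-effector x-axis (col 0 of R) = (0.8660,0.5000,0.0000)
R[0][0] = 0.8660

0.866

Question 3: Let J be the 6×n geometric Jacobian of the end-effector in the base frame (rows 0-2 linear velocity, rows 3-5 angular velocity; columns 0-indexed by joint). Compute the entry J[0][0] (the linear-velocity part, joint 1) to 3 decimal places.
-2.000

axis z_0 = ẑ; lever o_n−o_0 = (3.4641,2.0000,5.0000)
cross product → J_v[:, 0] = (-2.0000,3.4641,0.0000)
J_ω[:, 0] = z_0
entry J[0][0] = -2.0000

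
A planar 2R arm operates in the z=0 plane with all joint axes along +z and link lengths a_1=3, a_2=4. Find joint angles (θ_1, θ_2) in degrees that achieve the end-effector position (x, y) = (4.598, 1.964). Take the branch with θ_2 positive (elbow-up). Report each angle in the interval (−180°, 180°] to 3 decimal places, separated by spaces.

cos θ_2 = (24.9989−3²−4²)/(2·3·4) = -0.0000; θ_2 = 90.0026° (elbow-up)
β = atan2(1.9640,4.5980) = 23.1294°; ψ = atan2(4.0000,2.9998) = 53.1318°
θ_1 = β − ψ = -30.0024°

-30.002 90.003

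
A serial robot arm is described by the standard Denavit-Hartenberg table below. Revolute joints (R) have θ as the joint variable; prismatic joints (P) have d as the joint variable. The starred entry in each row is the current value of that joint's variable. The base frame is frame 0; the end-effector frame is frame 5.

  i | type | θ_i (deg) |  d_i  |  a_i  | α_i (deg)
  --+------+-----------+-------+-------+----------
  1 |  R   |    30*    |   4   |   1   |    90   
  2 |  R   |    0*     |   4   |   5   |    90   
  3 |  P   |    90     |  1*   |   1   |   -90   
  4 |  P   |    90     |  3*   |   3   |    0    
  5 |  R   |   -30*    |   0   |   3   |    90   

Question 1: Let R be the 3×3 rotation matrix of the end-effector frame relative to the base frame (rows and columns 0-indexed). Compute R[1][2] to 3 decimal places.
-0.750

End-effector z-axis (col 2 of R) = (0.4330,-0.7500,-0.5000)
R[1][2] = -0.7500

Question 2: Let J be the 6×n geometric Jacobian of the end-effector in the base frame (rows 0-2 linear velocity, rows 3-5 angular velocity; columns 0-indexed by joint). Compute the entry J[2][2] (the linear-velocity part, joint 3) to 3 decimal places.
prismatic axis z_2 = (0.0000,-0.0000,-1.0000)
J_v[:, 2] = z_2; J_ω[:, 2] = (0,0,0)
entry J[2][2] = -1.0000

-1.000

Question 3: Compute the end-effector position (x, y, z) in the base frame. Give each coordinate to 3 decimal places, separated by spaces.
5.848 -4.129 8.598

after link 1: o_1 = (0.8660, 0.5000, 4.0000)
after link 2: o_2 = (7.1962, -0.4641, 4.0000)
after link 3: o_3 = (7.6962, -1.3301, 3.0000)
after link 4: o_4 = (5.0981, -2.8301, 6.0000)
after link 5: o_5 = (5.8481, -4.1292, 8.5981)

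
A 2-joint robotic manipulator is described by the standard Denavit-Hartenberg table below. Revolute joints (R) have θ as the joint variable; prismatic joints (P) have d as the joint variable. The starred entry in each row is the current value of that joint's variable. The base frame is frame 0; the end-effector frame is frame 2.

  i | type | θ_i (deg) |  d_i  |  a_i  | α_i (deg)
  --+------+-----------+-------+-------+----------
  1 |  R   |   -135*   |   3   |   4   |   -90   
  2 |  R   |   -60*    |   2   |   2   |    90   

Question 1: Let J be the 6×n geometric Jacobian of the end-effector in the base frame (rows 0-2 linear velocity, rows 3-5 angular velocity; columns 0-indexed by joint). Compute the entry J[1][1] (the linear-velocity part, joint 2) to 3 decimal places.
-1.225

axis z_1 = (0.7071,-0.7071,0.0000); lever o_n−o_1 = (0.7071,-2.1213,1.7321)
cross product → J_v[:, 1] = (-1.2247,-1.2247,-1.0000)
J_ω[:, 1] = z_1
entry J[1][1] = -1.2247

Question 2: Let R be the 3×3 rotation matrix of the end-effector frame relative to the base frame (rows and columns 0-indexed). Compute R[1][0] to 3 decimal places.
-0.354

End-effector x-axis (col 0 of R) = (-0.3536,-0.3536,0.8660)
R[1][0] = -0.3536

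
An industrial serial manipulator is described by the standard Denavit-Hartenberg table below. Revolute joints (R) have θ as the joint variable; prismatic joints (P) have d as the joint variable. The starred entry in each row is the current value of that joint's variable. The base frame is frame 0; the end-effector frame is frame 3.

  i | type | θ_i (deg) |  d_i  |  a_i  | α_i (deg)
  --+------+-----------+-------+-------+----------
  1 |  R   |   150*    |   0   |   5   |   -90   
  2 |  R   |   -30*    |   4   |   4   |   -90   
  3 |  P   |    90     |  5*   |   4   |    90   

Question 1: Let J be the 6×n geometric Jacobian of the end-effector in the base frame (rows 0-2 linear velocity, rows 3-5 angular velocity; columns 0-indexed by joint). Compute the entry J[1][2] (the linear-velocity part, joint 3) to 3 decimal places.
0.250

prismatic axis z_2 = (-0.4330,0.2500,-0.8660)
J_v[:, 2] = z_2; J_ω[:, 2] = (0,0,0)
entry J[1][2] = 0.2500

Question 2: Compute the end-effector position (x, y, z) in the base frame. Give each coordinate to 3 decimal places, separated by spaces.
after link 1: o_1 = (-4.3301, 2.5000, 0.0000)
after link 2: o_2 = (-9.3301, 0.7679, 2.0000)
after link 3: o_3 = (-9.4952, 5.4821, -2.3301)

-9.495 5.482 -2.330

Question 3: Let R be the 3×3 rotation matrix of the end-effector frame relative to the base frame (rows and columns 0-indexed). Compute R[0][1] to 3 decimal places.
End-effector y-axis (col 1 of R) = (-0.4330,0.2500,-0.8660)
R[0][1] = -0.4330

-0.433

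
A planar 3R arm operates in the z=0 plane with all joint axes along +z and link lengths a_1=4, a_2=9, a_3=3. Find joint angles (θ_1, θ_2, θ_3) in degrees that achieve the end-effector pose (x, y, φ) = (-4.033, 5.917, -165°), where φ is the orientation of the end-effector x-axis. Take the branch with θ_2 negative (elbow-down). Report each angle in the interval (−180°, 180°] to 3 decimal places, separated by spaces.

wrist centre = target − a_3·(cos φ, sin φ) = (-1.1352, 6.6935)
cos θ_2 = (46.0911−4²−9²)/(2·4·9) = -0.7071; θ_2 = -134.9969° (elbow-down)
β = atan2(6.6935,-1.1352) = 99.6259°; ψ = atan2(-6.3643,-2.3636) = -110.3743°
θ_1 = β − ψ = 210.0001°
θ_3 = φ − θ_1 − θ_2 = 119.9967° (wrapped to (-180°,180°])

-150.000 -134.997 119.997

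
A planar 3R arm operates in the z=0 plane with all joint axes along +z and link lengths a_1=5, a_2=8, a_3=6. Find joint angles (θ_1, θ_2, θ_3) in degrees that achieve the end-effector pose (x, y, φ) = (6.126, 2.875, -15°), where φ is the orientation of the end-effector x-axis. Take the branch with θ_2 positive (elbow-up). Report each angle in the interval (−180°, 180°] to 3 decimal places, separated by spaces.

-30.009 150.003 -134.994

wrist centre = target − a_3·(cos φ, sin φ) = (0.3304, 4.4279)
cos θ_2 = (19.7156−5²−8²)/(2·5·8) = -0.8661; θ_2 = 150.0034° (elbow-up)
β = atan2(4.4279,0.3304) = 85.7321°; ψ = atan2(3.9996,-1.9284) = 115.7414°
θ_1 = β − ψ = -30.0094°
θ_3 = φ − θ_1 − θ_2 = -134.9940° (wrapped to (-180°,180°])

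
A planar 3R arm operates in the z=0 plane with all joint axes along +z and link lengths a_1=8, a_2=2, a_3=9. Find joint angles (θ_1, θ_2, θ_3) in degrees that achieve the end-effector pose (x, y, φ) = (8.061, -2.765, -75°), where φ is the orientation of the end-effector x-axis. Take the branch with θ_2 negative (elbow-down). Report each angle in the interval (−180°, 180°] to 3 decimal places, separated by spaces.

wrist centre = target − a_3·(cos φ, sin φ) = (5.7316, 5.9283)
cos θ_2 = (67.9967−8²−2²)/(2·8·2) = -0.0001; θ_2 = -90.0059° (elbow-down)
β = atan2(5.9283,5.7316) = 45.9665°; ψ = atan2(-2.0000,7.9998) = -14.0366°
θ_1 = β − ψ = 60.0031°
θ_3 = φ − θ_1 − θ_2 = -44.9972° (wrapped to (-180°,180°])

60.003 -90.006 -44.997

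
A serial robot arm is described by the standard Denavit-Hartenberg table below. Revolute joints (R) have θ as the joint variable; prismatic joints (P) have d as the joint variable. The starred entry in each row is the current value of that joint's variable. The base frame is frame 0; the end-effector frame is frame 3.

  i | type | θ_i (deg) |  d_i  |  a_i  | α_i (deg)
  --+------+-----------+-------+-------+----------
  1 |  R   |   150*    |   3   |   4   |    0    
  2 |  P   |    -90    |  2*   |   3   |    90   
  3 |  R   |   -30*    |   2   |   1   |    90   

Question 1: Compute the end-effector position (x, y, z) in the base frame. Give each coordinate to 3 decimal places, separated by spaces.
after link 1: o_1 = (-3.4641, 2.0000, 3.0000)
after link 2: o_2 = (-1.9641, 4.5981, 5.0000)
after link 3: o_3 = (0.2010, 4.3481, 4.5000)

0.201 4.348 4.500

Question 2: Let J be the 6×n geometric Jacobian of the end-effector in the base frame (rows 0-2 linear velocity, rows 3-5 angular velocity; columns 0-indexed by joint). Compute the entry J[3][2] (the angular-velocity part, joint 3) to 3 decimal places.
axis z_2 = (0.8660,-0.5000,0.0000); lever o_n−o_2 = (2.1651,-0.2500,-0.5000)
cross product → J_v[:, 2] = (0.2500,0.4330,0.8660)
J_ω[:, 2] = z_2
entry J[3][2] = 0.8660

0.866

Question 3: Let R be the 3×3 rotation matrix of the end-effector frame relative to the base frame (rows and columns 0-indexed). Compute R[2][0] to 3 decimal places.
-0.500

End-effector x-axis (col 0 of R) = (0.4330,0.7500,-0.5000)
R[2][0] = -0.5000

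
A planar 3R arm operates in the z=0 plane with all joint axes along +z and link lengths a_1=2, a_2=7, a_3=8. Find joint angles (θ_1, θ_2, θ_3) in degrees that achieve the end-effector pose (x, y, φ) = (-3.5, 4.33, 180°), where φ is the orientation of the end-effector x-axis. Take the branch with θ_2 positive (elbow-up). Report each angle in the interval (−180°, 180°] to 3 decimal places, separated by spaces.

wrist centre = target − a_3·(cos φ, sin φ) = (4.5000, 4.3300)
cos θ_2 = (38.9989−2²−7²)/(2·2·7) = -0.5000; θ_2 = 120.0026° (elbow-up)
β = atan2(4.3300,4.5000) = 43.8970°; ψ = atan2(6.0620,-1.5003) = 103.9007°
θ_1 = β − ψ = -60.0036°
θ_3 = φ − θ_1 − θ_2 = 120.0010° (wrapped to (-180°,180°])

-60.004 120.003 120.001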